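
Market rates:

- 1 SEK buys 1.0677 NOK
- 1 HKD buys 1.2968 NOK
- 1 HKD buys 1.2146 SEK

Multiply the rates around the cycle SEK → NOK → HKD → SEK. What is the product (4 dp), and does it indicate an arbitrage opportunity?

Around SEK → NOK → HKD → SEK: 1 × 1.0677 ÷ 1.2968 × 1.2146 = 1.000022
Product ≈ 1 (deviation 0.002%, within rounding noise).

1.0000 (no arbitrage)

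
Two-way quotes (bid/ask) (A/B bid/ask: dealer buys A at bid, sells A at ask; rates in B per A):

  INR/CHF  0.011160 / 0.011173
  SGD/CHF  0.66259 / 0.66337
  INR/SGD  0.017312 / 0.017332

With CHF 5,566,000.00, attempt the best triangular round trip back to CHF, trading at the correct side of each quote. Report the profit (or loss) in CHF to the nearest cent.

Best loop CHF → INR → SGD → CHF:
CHF 5,566,000.00 ÷ 0.011173 (buy INR at ask) = INR 498,165,219.73
INR 498,165,219.73 × 0.017312 (sell INR at bid) = SGD 8,624,236.28
SGD 8,624,236.28 × 0.66259 (sell SGD at bid) = CHF 5,714,332.72

Net profit: CHF 148,332.72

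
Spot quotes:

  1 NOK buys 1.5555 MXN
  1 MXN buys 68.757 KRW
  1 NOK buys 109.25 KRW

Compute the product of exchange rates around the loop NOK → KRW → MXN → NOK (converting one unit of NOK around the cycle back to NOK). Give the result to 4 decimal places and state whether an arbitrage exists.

1.0215 (arbitrage exists)

Around NOK → KRW → MXN → NOK: 1 × 109.25 ÷ 68.757 ÷ 1.5555 = 1.021491
Product > 1; profitable direction is NOK → KRW → MXN → NOK.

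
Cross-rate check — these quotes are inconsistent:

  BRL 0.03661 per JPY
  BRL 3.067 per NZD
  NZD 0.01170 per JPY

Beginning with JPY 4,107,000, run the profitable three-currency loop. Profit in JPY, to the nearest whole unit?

Profitable loop is JPY → BRL → NZD → JPY:
JPY 4,107,000 × 0.03661 = BRL 150,357.27
BRL 150,357.27 ÷ 3.067 = NZD 49,024.22
NZD 49,024.22 ÷ 0.01170 = JPY 4,190,104
Profit = JPY 4,190,104 − JPY 4,107,000

Profit: JPY 83,104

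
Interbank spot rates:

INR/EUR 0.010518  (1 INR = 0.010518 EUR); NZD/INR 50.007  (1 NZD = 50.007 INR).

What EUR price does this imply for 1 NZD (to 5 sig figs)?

NZD/EUR = 0.52597

1 NZD × 50.007 = 50.007 INR
50.007 INR × 0.010518 = 0.525974 EUR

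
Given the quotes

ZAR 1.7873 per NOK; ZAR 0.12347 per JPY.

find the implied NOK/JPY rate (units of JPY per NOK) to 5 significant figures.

NOK/JPY = 14.476

1 NOK × 1.7873 = 1.7873 ZAR
1.7873 ZAR ÷ 0.12347 = 14.4756 JPY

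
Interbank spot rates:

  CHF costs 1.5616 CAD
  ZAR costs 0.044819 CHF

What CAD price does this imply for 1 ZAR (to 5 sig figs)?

1 ZAR × 0.044819 = 0.044819 CHF
0.044819 CHF × 1.5616 = 0.0699894 CAD

ZAR/CAD = 0.069989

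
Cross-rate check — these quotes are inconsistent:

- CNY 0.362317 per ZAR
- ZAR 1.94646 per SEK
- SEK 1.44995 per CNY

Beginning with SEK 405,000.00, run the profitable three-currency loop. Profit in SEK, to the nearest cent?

Profit: SEK 9,135.29

Profitable loop is SEK → ZAR → CNY → SEK:
SEK 405,000.00 × 1.94646 = ZAR 788,316.30
ZAR 788,316.30 × 0.362317 = CNY 285,620.40
CNY 285,620.40 × 1.44995 = SEK 414,135.29
Profit = SEK 414,135.29 − SEK 405,000.00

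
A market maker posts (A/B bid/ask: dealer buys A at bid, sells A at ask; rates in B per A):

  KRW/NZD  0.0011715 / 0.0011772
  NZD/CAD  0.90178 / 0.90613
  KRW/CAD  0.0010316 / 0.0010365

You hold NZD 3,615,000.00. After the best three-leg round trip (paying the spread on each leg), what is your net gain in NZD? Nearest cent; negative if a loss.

Best loop NZD → CAD → KRW → NZD:
NZD 3,615,000.00 × 0.90178 (sell NZD at bid) = CAD 3,259,934.70
CAD 3,259,934.70 ÷ 0.0010365 (buy KRW at ask) = KRW 3,145,137,192
KRW 3,145,137,192 × 0.0011715 (sell KRW at bid) = NZD 3,684,528.22

Net profit: NZD 69,528.22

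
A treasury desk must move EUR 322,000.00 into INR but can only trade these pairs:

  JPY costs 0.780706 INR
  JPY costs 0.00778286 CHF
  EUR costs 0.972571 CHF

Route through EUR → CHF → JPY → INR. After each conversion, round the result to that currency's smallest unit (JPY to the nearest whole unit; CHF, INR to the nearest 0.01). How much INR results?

EUR 322,000.00 × 0.972571 = CHF 313,167.86
CHF 313,167.86 ÷ 0.00778286 = JPY 40,238,146
JPY 40,238,146 × 0.780706 = INR 31,414,162.01

INR 31,414,162.01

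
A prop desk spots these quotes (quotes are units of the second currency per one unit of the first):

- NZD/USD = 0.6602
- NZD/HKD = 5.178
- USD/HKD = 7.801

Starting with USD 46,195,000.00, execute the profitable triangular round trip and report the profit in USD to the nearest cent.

Profit: USD 249,171.46

Profitable loop is USD → NZD → HKD → USD:
USD 46,195,000.00 ÷ 0.6602 = NZD 69,971,220.84
NZD 69,971,220.84 × 5.178 = HKD 362,310,981.52
HKD 362,310,981.52 ÷ 7.801 = USD 46,444,171.46
Profit = USD 46,444,171.46 − USD 46,195,000.00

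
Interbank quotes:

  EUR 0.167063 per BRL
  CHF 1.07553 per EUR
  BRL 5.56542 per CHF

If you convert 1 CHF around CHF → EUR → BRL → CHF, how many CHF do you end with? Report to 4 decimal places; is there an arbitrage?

1.0000 (no arbitrage)

Around CHF → EUR → BRL → CHF: 1 ÷ 1.07553 ÷ 0.167063 ÷ 5.56542 = 0.999998
Product ≈ 1 (deviation 0.000%, within rounding noise).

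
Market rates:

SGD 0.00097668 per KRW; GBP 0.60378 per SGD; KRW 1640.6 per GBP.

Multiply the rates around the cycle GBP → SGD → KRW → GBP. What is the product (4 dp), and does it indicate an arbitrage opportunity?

1.0336 (arbitrage exists)

Around GBP → SGD → KRW → GBP: 1 ÷ 0.60378 ÷ 0.00097668 ÷ 1640.6 = 1.033633
Product > 1; profitable direction is GBP → SGD → KRW → GBP.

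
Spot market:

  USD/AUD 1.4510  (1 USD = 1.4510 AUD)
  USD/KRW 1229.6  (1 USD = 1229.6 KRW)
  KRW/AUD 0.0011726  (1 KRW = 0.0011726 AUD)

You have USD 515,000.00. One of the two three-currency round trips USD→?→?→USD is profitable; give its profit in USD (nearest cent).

Profitable loop is USD → AUD → KRW → USD:
USD 515,000.00 × 1.4510 = AUD 747,265.00
AUD 747,265.00 ÷ 0.0011726 = KRW 637,271,874
KRW 637,271,874 ÷ 1229.6 = USD 518,275.76
Profit = USD 518,275.76 − USD 515,000.00

Profit: USD 3,275.76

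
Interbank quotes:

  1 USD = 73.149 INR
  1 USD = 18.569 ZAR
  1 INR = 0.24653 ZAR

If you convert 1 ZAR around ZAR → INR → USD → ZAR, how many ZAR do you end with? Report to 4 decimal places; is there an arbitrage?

Around ZAR → INR → USD → ZAR: 1 ÷ 0.24653 ÷ 73.149 × 18.569 = 1.029699
Product > 1; profitable direction is ZAR → INR → USD → ZAR.

1.0297 (arbitrage exists)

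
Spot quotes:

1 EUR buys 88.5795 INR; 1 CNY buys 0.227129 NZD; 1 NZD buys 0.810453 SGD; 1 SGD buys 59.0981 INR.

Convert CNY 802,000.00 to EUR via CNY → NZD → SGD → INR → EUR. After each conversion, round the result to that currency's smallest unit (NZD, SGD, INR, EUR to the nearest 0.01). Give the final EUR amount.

EUR 98,495.21

CNY 802,000.00 × 0.227129 = NZD 182,157.46
NZD 182,157.46 × 0.810453 = SGD 147,630.06
SGD 147,630.06 × 59.0981 = INR 8,724,656.05
INR 8,724,656.05 ÷ 88.5795 = EUR 98,495.21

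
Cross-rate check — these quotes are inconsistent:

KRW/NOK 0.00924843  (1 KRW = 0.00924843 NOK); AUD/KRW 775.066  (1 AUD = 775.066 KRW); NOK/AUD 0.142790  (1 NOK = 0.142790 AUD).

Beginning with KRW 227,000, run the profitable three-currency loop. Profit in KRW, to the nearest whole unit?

Profitable loop is KRW → NOK → AUD → KRW:
KRW 227,000 × 0.00924843 = NOK 2,099.39
NOK 2,099.39 × 0.142790 = AUD 299.77
AUD 299.77 × 775.066 = KRW 232,343
Profit = KRW 232,343 − KRW 227,000

Profit: KRW 5,343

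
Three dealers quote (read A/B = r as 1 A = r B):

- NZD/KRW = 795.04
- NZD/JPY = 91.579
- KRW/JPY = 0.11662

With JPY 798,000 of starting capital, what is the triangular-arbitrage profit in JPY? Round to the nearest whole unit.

Profit: JPY 9,921

Profitable loop is JPY → NZD → KRW → JPY:
JPY 798,000 ÷ 91.579 = NZD 8,713.79
NZD 8,713.79 × 795.04 = KRW 6,927,810
KRW 6,927,810 × 0.11662 = JPY 807,921
Profit = JPY 807,921 − JPY 798,000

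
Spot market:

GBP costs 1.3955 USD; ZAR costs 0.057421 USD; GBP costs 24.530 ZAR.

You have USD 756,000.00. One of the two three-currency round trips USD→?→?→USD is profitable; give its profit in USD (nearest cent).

Profit: USD 7,062.75

Profitable loop is USD → GBP → ZAR → USD:
USD 756,000.00 ÷ 1.3955 = GBP 541,741.31
GBP 541,741.31 × 24.530 = ZAR 13,288,914.37
ZAR 13,288,914.37 × 0.057421 = USD 763,062.75
Profit = USD 763,062.75 − USD 756,000.00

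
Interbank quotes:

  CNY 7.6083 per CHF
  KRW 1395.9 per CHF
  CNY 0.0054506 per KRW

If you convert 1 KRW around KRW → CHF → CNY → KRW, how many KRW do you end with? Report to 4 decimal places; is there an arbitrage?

1.0000 (no arbitrage)

Around KRW → CHF → CNY → KRW: 1 ÷ 1395.9 × 7.6083 ÷ 0.0054506 = 0.999975
Product ≈ 1 (deviation 0.003%, within rounding noise).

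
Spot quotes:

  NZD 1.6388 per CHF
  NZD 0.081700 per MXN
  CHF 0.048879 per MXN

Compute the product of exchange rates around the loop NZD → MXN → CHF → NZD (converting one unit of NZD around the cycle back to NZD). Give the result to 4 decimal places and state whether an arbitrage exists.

Around NZD → MXN → CHF → NZD: 1 ÷ 0.081700 × 0.048879 × 1.6388 = 0.980452
Product < 1; profitable direction is NZD → CHF → MXN → NZD.

0.9805 (arbitrage exists)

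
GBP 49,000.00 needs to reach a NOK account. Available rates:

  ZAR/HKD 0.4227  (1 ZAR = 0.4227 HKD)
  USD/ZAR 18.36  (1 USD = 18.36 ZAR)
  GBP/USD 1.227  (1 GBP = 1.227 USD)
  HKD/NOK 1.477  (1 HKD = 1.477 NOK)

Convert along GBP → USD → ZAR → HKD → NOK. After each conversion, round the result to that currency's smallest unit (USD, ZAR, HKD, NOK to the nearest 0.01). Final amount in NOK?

NOK 689,169.51

GBP 49,000.00 × 1.227 = USD 60,123.00
USD 60,123.00 × 18.36 = ZAR 1,103,858.28
ZAR 1,103,858.28 × 0.4227 = HKD 466,600.89
HKD 466,600.89 × 1.477 = NOK 689,169.51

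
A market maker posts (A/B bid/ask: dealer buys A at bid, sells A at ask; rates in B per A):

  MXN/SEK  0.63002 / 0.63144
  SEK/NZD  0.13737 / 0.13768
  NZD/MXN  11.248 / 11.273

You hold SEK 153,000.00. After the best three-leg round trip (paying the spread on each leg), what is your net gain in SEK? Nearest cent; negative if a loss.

Net profit: SEK 3,116.56

Best loop SEK → MXN → NZD → SEK:
SEK 153,000.00 ÷ 0.63144 (buy MXN at ask) = MXN 242,303.31
MXN 242,303.31 ÷ 11.273 (buy NZD at ask) = NZD 21,494.13
NZD 21,494.13 ÷ 0.13768 (buy SEK at ask) = SEK 156,116.56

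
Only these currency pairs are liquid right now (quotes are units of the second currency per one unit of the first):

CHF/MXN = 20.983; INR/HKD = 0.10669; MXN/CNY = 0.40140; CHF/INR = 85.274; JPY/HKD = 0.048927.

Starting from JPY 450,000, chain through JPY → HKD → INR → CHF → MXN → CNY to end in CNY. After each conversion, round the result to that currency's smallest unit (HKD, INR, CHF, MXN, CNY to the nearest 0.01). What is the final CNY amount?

JPY 450,000 × 0.048927 = HKD 22,017.15
HKD 22,017.15 ÷ 0.10669 = INR 206,365.64
INR 206,365.64 ÷ 85.274 = CHF 2,420.03
CHF 2,420.03 × 20.983 = MXN 50,779.49
MXN 50,779.49 × 0.40140 = CNY 20,382.89

CNY 20,382.89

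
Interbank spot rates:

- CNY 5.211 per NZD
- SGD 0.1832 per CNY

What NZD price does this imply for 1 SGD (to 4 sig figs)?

1 SGD ÷ 0.1832 = 5.45852 CNY
5.45852 CNY ÷ 5.211 = 1.0475 NZD

SGD/NZD = 1.047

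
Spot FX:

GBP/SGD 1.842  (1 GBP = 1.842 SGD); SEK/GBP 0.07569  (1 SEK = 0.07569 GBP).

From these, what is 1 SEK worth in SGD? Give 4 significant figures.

SEK/SGD = 0.1394

1 SEK × 0.07569 = 0.07569 GBP
0.07569 GBP × 1.842 = 0.139421 SGD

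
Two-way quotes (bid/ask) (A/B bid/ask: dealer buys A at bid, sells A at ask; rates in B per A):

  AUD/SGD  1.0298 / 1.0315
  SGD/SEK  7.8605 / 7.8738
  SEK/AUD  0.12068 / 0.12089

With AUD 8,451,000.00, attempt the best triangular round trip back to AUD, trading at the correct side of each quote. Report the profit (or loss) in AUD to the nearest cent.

Net profit: AUD 156,243.96

Best loop AUD → SEK → SGD → AUD:
AUD 8,451,000.00 ÷ 0.12089 (buy SEK at ask) = SEK 69,906,526.59
SEK 69,906,526.59 ÷ 7.8738 (buy SGD at ask) = SGD 8,878,372.14
SGD 8,878,372.14 ÷ 1.0315 (buy AUD at ask) = AUD 8,607,243.96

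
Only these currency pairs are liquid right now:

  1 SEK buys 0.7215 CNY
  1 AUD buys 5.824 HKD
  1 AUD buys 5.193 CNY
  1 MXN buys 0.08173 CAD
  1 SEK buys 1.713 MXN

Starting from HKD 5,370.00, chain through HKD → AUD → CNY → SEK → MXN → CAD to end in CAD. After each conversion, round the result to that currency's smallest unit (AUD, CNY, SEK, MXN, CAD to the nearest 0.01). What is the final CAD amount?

HKD 5,370.00 ÷ 5.824 = AUD 922.05
AUD 922.05 × 5.193 = CNY 4,788.21
CNY 4,788.21 ÷ 0.7215 = SEK 6,636.47
SEK 6,636.47 × 1.713 = MXN 11,368.27
MXN 11,368.27 × 0.08173 = CAD 929.13

CAD 929.13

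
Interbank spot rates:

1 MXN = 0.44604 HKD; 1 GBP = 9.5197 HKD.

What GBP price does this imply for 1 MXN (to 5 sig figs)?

MXN/GBP = 0.046854

1 MXN × 0.44604 = 0.44604 HKD
0.44604 HKD ÷ 9.5197 = 0.0468544 GBP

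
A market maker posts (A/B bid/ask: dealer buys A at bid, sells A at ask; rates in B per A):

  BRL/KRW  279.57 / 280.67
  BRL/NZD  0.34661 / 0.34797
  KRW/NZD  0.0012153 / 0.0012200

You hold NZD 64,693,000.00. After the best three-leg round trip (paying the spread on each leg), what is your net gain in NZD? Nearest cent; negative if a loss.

Best loop NZD → KRW → BRL → NZD:
NZD 64,693,000.00 ÷ 0.0012200 (buy KRW at ask) = KRW 53,027,049,180
KRW 53,027,049,180 ÷ 280.67 (buy BRL at ask) = BRL 188,930,235.44
BRL 188,930,235.44 × 0.34661 (sell BRL at bid) = NZD 65,485,108.91

Net profit: NZD 792,108.91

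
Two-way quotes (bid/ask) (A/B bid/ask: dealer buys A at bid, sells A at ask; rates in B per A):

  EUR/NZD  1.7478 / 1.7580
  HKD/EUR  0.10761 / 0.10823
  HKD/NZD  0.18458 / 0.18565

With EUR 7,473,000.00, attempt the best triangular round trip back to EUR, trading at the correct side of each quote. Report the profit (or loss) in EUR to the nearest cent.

Best loop EUR → NZD → HKD → EUR:
EUR 7,473,000.00 × 1.7478 (sell EUR at bid) = NZD 13,061,309.40
NZD 13,061,309.40 ÷ 0.18565 (buy HKD at ask) = HKD 70,354,481.01
HKD 70,354,481.01 × 0.10761 (sell HKD at bid) = EUR 7,570,845.70

Net profit: EUR 97,845.70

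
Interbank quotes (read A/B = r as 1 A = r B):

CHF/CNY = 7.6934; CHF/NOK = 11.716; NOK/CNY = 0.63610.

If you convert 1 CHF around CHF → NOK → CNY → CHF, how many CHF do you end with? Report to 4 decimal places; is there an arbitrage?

Around CHF → NOK → CNY → CHF: 1 × 11.716 × 0.63610 ÷ 7.6934 = 0.968694
Product < 1; profitable direction is CHF → CNY → NOK → CHF.

0.9687 (arbitrage exists)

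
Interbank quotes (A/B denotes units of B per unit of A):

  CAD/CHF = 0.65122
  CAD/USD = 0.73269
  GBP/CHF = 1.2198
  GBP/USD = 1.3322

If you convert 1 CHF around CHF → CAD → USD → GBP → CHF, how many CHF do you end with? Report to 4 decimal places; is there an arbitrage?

Around CHF → CAD → USD → GBP → CHF: 1 ÷ 0.65122 × 0.73269 ÷ 1.3322 × 1.2198 = 1.030177
Product > 1; profitable direction is CHF → CAD → USD → GBP → CHF.

1.0302 (arbitrage exists)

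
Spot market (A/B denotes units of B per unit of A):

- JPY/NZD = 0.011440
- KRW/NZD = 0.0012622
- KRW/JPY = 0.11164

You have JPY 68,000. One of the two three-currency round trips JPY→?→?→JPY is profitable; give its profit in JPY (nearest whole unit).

Profit: JPY 806

Profitable loop is JPY → NZD → KRW → JPY:
JPY 68,000 × 0.011440 = NZD 777.92
NZD 777.92 ÷ 0.0012622 = KRW 616,321
KRW 616,321 × 0.11164 = JPY 68,806
Profit = JPY 68,806 − JPY 68,000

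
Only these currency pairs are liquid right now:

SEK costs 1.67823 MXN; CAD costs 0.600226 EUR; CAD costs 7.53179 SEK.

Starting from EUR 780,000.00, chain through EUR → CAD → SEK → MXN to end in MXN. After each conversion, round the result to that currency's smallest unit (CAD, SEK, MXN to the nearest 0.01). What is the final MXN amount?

EUR 780,000.00 ÷ 0.600226 = CAD 1,299,510.52
CAD 1,299,510.52 × 7.53179 = SEK 9,787,640.34
SEK 9,787,640.34 × 1.67823 = MXN 16,425,911.65

MXN 16,425,911.65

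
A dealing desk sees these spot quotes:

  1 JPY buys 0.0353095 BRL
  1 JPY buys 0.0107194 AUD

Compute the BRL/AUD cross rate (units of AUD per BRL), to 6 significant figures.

1 BRL ÷ 0.0353095 = 28.321 JPY
28.321 JPY × 0.0107194 = 0.303584 AUD

BRL/AUD = 0.303584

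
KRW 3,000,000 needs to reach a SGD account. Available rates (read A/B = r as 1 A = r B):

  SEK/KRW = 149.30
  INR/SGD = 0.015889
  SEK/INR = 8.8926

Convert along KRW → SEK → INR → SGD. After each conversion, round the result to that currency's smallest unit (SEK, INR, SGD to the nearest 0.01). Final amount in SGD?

SGD 2,839.14

KRW 3,000,000 ÷ 149.30 = SEK 20,093.77
SEK 20,093.77 × 8.8926 = INR 178,685.86
INR 178,685.86 × 0.015889 = SGD 2,839.14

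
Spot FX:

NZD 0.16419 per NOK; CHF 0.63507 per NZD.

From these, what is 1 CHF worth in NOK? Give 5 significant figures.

CHF/NOK = 9.5903

1 CHF ÷ 0.63507 = 1.57463 NZD
1.57463 NZD ÷ 0.16419 = 9.59029 NOK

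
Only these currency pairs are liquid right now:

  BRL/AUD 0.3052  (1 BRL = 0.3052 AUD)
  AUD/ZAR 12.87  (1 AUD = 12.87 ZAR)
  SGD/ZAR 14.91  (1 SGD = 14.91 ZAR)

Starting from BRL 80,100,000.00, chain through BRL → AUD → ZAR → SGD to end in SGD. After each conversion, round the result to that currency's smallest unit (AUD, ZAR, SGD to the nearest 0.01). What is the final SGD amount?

BRL 80,100,000.00 × 0.3052 = AUD 24,446,520.00
AUD 24,446,520.00 × 12.87 = ZAR 314,626,712.40
ZAR 314,626,712.40 ÷ 14.91 = SGD 21,101,724.51

SGD 21,101,724.51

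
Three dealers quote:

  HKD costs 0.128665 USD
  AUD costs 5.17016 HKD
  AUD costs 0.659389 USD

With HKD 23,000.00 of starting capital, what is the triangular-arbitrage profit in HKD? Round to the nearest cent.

Profit: HKD 203.34

Profitable loop is HKD → USD → AUD → HKD:
HKD 23,000.00 × 0.128665 = USD 2,959.30
USD 2,959.30 ÷ 0.659389 = AUD 4,487.94
AUD 4,487.94 × 5.17016 = HKD 23,203.34
Profit = HKD 23,203.34 − HKD 23,000.00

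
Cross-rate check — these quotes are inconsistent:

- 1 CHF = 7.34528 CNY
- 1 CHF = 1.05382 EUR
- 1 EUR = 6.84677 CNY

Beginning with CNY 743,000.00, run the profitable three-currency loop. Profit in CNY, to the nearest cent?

Profit: CNY 13,388.63

Profitable loop is CNY → EUR → CHF → CNY:
CNY 743,000.00 ÷ 6.84677 = EUR 108,518.32
EUR 108,518.32 ÷ 1.05382 = CHF 102,976.15
CHF 102,976.15 × 7.34528 = CNY 756,388.63
Profit = CNY 756,388.63 − CNY 743,000.00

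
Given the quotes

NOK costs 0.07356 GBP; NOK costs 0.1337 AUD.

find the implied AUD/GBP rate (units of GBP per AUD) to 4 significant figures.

1 AUD ÷ 0.1337 = 7.47943 NOK
7.47943 NOK × 0.07356 = 0.550187 GBP

AUD/GBP = 0.5502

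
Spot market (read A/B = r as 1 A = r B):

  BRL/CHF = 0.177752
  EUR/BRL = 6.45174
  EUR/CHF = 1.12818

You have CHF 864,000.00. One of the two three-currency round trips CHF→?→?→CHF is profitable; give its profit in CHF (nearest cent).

Profit: CHF 14,267.27

Profitable loop is CHF → EUR → BRL → CHF:
CHF 864,000.00 ÷ 1.12818 = EUR 765,835.24
EUR 765,835.24 × 6.45174 = BRL 4,940,969.85
BRL 4,940,969.85 × 0.177752 = CHF 878,267.27
Profit = CHF 878,267.27 − CHF 864,000.00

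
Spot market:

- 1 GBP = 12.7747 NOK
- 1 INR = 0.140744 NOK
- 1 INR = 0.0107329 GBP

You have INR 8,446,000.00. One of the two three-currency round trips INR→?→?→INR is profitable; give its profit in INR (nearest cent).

Profit: INR 223,881.74

Profitable loop is INR → NOK → GBP → INR:
INR 8,446,000.00 × 0.140744 = NOK 1,188,723.82
NOK 1,188,723.82 ÷ 12.7747 = GBP 93,052.97
GBP 93,052.97 ÷ 0.0107329 = INR 8,669,881.74
Profit = INR 8,669,881.74 − INR 8,446,000.00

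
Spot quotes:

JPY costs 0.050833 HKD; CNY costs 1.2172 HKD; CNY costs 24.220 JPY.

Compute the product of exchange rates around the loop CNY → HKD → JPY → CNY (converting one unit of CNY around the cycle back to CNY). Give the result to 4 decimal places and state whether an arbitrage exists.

0.9886 (arbitrage exists)

Around CNY → HKD → JPY → CNY: 1 × 1.2172 ÷ 0.050833 ÷ 24.220 = 0.988649
Product < 1; profitable direction is CNY → JPY → HKD → CNY.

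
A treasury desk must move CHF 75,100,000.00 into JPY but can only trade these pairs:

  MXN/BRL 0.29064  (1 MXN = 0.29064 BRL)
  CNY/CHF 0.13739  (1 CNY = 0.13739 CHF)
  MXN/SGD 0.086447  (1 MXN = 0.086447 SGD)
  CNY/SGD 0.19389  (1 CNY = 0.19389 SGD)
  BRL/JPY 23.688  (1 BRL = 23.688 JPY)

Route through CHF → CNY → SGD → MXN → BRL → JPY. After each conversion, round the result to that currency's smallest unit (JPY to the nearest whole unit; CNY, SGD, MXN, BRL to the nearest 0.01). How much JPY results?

CHF 75,100,000.00 ÷ 0.13739 = CNY 546,619,113.47
CNY 546,619,113.47 × 0.19389 = SGD 105,983,979.91
SGD 105,983,979.91 ÷ 0.086447 = MXN 1,225,999,513.11
MXN 1,225,999,513.11 × 0.29064 = BRL 356,324,498.49
BRL 356,324,498.49 × 23.688 = JPY 8,440,614,720

JPY 8,440,614,720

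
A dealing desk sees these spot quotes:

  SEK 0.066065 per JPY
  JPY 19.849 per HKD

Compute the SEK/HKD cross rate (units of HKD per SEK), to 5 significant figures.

SEK/HKD = 0.76259

1 SEK ÷ 0.066065 = 15.1366 JPY
15.1366 JPY ÷ 19.849 = 0.762588 HKD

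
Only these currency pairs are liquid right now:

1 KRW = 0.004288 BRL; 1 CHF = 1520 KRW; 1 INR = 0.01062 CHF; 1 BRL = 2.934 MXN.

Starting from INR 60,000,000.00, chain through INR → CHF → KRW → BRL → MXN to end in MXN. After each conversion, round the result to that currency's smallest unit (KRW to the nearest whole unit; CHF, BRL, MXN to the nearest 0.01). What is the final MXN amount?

INR 60,000,000.00 × 0.01062 = CHF 637,200.00
CHF 637,200.00 × 1520 = KRW 968,544,000
KRW 968,544,000 × 0.004288 = BRL 4,153,116.67
BRL 4,153,116.67 × 2.934 = MXN 12,185,244.31

MXN 12,185,244.31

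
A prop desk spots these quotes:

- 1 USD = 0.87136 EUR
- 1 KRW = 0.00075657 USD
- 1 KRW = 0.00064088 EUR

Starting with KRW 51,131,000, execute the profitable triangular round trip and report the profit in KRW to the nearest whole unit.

Profit: KRW 1,465,192

Profitable loop is KRW → USD → EUR → KRW:
KRW 51,131,000 × 0.00075657 = USD 38,684.18
USD 38,684.18 × 0.87136 = EUR 33,707.85
EUR 33,707.85 ÷ 0.00064088 = KRW 52,596,192
Profit = KRW 52,596,192 − KRW 51,131,000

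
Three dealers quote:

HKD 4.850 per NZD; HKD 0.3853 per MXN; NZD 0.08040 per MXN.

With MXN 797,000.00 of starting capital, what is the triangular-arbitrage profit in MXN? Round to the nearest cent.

Profitable loop is MXN → NZD → HKD → MXN:
MXN 797,000.00 × 0.08040 = NZD 64,078.80
NZD 64,078.80 × 4.850 = HKD 310,782.18
HKD 310,782.18 ÷ 0.3853 = MXN 806,597.92
Profit = MXN 806,597.92 − MXN 797,000.00

Profit: MXN 9,597.92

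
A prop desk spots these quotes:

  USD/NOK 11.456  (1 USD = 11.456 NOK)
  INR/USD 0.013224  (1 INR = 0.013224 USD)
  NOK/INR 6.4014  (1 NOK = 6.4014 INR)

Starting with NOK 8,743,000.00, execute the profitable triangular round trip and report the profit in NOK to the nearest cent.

Profitable loop is NOK → USD → INR → NOK:
NOK 8,743,000.00 ÷ 11.456 = USD 763,180.87
USD 763,180.87 ÷ 0.013224 = INR 57,711,801.72
INR 57,711,801.72 ÷ 6.4014 = NOK 9,015,496.88
Profit = NOK 9,015,496.88 − NOK 8,743,000.00

Profit: NOK 272,496.88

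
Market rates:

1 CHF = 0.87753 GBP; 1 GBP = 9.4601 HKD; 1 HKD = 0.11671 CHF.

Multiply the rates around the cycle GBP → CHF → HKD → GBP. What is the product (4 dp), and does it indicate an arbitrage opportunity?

1.0321 (arbitrage exists)

Around GBP → CHF → HKD → GBP: 1 ÷ 0.87753 ÷ 0.11671 ÷ 9.4601 = 1.032130
Product > 1; profitable direction is GBP → CHF → HKD → GBP.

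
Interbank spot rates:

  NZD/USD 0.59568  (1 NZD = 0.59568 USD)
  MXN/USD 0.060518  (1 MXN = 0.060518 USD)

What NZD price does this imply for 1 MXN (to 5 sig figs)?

1 MXN × 0.060518 = 0.060518 USD
0.060518 USD ÷ 0.59568 = 0.101595 NZD

MXN/NZD = 0.10159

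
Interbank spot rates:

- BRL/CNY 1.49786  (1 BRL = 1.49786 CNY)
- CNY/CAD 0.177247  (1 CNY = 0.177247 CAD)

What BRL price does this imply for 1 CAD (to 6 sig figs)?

1 CAD ÷ 0.177247 = 5.64184 CNY
5.64184 CNY ÷ 1.49786 = 3.7666 BRL

CAD/BRL = 3.76660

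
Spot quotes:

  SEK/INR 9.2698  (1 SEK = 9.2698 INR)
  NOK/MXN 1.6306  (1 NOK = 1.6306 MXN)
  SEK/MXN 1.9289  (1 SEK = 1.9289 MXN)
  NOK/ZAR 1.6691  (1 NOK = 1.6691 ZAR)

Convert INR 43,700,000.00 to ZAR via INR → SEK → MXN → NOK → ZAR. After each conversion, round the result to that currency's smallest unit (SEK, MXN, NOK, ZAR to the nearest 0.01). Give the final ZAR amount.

ZAR 9,307,985.65

INR 43,700,000.00 ÷ 9.2698 = SEK 4,714,233.32
SEK 4,714,233.32 × 1.9289 = MXN 9,093,284.65
MXN 9,093,284.65 ÷ 1.6306 = NOK 5,576,649.48
NOK 5,576,649.48 × 1.6691 = ZAR 9,307,985.65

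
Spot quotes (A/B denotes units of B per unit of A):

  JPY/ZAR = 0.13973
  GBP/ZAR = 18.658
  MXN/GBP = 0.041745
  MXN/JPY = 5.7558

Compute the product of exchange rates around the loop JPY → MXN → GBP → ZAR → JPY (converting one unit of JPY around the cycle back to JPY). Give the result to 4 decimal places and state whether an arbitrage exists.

0.9684 (arbitrage exists)

Around JPY → MXN → GBP → ZAR → JPY: 1 ÷ 5.7558 × 0.041745 × 18.658 ÷ 0.13973 = 0.968443
Product < 1; profitable direction is JPY → ZAR → GBP → MXN → JPY.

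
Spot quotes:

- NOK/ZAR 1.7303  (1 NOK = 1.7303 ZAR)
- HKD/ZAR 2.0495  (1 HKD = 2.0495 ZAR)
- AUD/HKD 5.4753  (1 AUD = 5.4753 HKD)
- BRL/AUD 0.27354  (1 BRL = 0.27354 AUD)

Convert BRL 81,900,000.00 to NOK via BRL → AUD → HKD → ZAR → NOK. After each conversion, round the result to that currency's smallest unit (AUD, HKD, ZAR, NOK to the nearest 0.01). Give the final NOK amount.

BRL 81,900,000.00 × 0.27354 = AUD 22,402,926.00
AUD 22,402,926.00 × 5.4753 = HKD 122,662,740.73
HKD 122,662,740.73 × 2.0495 = ZAR 251,397,287.13
ZAR 251,397,287.13 ÷ 1.7303 = NOK 145,291,155.94

NOK 145,291,155.94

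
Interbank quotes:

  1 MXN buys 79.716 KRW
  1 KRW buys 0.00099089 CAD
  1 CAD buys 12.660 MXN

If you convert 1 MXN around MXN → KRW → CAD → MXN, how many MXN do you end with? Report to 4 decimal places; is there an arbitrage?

Around MXN → KRW → CAD → MXN: 1 × 79.716 × 0.00099089 × 12.660 = 1.000011
Product ≈ 1 (deviation 0.001%, within rounding noise).

1.0000 (no arbitrage)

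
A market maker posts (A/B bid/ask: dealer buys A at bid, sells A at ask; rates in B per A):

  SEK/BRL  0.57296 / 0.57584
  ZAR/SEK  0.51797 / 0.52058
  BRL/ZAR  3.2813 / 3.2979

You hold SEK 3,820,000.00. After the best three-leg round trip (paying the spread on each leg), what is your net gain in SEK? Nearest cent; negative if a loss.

Best loop SEK → ZAR → BRL → SEK:
SEK 3,820,000.00 ÷ 0.52058 (buy ZAR at ask) = ZAR 7,337,969.19
ZAR 7,337,969.19 ÷ 3.2979 (buy BRL at ask) = BRL 2,225,042.96
BRL 2,225,042.96 ÷ 0.57584 (buy SEK at ask) = SEK 3,863,995.14

Net profit: SEK 43,995.14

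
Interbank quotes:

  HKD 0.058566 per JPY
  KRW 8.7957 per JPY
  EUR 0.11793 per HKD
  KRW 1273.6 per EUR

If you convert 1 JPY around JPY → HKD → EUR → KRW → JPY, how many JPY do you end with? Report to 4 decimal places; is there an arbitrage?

1.0001 (no arbitrage)

Around JPY → HKD → EUR → KRW → JPY: 1 × 0.058566 × 0.11793 × 1273.6 ÷ 8.7957 = 1.000075
Product ≈ 1 (deviation 0.007%, within rounding noise).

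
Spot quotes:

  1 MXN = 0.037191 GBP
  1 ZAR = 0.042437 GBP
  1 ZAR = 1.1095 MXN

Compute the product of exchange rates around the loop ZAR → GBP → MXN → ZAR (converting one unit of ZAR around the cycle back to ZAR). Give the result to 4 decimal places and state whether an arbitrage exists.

Around ZAR → GBP → MXN → ZAR: 1 × 0.042437 ÷ 0.037191 ÷ 1.1095 = 1.028441
Product > 1; profitable direction is ZAR → GBP → MXN → ZAR.

1.0284 (arbitrage exists)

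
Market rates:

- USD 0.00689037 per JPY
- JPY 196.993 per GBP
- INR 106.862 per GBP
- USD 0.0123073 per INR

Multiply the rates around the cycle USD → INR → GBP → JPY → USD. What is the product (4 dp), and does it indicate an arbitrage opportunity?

Around USD → INR → GBP → JPY → USD: 1 ÷ 0.0123073 ÷ 106.862 × 196.993 × 0.00689037 = 1.032065
Product > 1; profitable direction is USD → INR → GBP → JPY → USD.

1.0321 (arbitrage exists)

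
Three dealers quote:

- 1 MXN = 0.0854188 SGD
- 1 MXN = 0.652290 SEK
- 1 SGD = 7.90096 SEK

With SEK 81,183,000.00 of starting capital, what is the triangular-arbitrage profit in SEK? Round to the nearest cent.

Profitable loop is SEK → MXN → SGD → SEK:
SEK 81,183,000.00 ÷ 0.652290 = MXN 124,458,446.40
MXN 124,458,446.40 × 0.0854188 = SGD 10,631,091.14
SGD 10,631,091.14 × 7.90096 = SEK 83,995,825.86
Profit = SEK 83,995,825.86 − SEK 81,183,000.00

Profit: SEK 2,812,825.86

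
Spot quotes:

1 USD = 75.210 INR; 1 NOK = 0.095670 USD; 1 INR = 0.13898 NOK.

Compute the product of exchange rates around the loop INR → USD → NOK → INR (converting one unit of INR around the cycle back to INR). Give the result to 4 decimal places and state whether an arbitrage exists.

1.0000 (no arbitrage)

Around INR → USD → NOK → INR: 1 ÷ 75.210 ÷ 0.095670 ÷ 0.13898 = 0.999992
Product ≈ 1 (deviation 0.001%, within rounding noise).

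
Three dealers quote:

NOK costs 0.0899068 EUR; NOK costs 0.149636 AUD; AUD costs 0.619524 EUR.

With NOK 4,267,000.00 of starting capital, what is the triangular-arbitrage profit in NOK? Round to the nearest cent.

Profitable loop is NOK → AUD → EUR → NOK:
NOK 4,267,000.00 × 0.149636 = AUD 638,496.81
AUD 638,496.81 × 0.619524 = EUR 395,564.10
EUR 395,564.10 ÷ 0.0899068 = NOK 4,399,712.80
Profit = NOK 4,399,712.80 − NOK 4,267,000.00

Profit: NOK 132,712.80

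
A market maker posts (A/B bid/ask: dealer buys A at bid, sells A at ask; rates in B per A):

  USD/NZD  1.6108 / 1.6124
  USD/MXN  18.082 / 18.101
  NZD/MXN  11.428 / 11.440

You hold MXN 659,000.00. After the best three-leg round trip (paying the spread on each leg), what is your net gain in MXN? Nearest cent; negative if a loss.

Best loop MXN → USD → NZD → MXN:
MXN 659,000.00 ÷ 18.101 (buy USD at ask) = USD 36,406.83
USD 36,406.83 × 1.6108 (sell USD at bid) = NZD 58,644.12
NZD 58,644.12 × 11.428 (sell NZD at bid) = MXN 670,184.99

Net profit: MXN 11,184.99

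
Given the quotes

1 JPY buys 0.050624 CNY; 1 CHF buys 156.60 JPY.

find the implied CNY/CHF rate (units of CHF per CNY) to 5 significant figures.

CNY/CHF = 0.12614

1 CNY ÷ 0.050624 = 19.7535 JPY
19.7535 JPY ÷ 156.60 = 0.12614 CHF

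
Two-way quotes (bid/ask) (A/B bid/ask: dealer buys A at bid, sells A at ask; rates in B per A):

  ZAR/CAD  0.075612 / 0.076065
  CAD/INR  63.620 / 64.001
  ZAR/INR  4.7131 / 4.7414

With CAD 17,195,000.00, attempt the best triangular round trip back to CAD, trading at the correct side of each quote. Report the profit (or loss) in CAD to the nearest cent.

Best loop CAD → INR → ZAR → CAD:
CAD 17,195,000.00 × 63.620 (sell CAD at bid) = INR 1,093,945,900.00
INR 1,093,945,900.00 ÷ 4.7414 (buy ZAR at ask) = ZAR 230,722,128.49
ZAR 230,722,128.49 × 0.075612 (sell ZAR at bid) = CAD 17,445,361.58

Net profit: CAD 250,361.58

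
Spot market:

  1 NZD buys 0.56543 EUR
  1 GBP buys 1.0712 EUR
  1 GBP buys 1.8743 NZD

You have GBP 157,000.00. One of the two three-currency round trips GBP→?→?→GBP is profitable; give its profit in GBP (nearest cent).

Profit: GBP 1,690.99

Profitable loop is GBP → EUR → NZD → GBP:
GBP 157,000.00 × 1.0712 = EUR 168,178.40
EUR 168,178.40 ÷ 0.56543 = NZD 297,434.52
NZD 297,434.52 ÷ 1.8743 = GBP 158,690.99
Profit = GBP 158,690.99 − GBP 157,000.00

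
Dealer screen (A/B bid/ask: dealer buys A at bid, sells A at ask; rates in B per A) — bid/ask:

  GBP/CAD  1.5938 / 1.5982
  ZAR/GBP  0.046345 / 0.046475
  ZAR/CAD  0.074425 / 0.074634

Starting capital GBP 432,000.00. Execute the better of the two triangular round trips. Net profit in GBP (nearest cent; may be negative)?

Net profit: GBP 864.60

Best loop GBP → ZAR → CAD → GBP:
GBP 432,000.00 ÷ 0.046475 (buy ZAR at ask) = ZAR 9,295,320.06
ZAR 9,295,320.06 × 0.074425 (sell ZAR at bid) = CAD 691,804.20
CAD 691,804.20 ÷ 1.5982 (buy GBP at ask) = GBP 432,864.60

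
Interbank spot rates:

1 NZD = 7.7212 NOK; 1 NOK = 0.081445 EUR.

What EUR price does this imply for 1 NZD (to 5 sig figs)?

NZD/EUR = 0.62885

1 NZD × 7.7212 = 7.7212 NOK
7.7212 NOK × 0.081445 = 0.628853 EUR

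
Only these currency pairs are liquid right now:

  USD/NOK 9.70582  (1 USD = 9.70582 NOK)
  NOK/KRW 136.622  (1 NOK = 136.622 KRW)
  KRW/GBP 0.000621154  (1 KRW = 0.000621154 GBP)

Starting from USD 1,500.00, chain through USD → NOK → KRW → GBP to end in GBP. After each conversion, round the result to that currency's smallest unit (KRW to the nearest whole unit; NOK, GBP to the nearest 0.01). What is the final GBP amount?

USD 1,500.00 × 9.70582 = NOK 14,558.73
NOK 14,558.73 × 136.622 = KRW 1,989,043
KRW 1,989,043 × 0.000621154 = GBP 1,235.50

GBP 1,235.50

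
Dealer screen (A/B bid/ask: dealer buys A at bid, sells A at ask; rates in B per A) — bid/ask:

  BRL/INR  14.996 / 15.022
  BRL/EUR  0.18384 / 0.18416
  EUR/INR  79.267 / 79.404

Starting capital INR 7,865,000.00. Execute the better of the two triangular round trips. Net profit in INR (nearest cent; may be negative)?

Best loop INR → EUR → BRL → INR:
INR 7,865,000.00 ÷ 79.404 (buy EUR at ask) = EUR 99,050.43
EUR 99,050.43 ÷ 0.18416 (buy BRL at ask) = BRL 537,849.84
BRL 537,849.84 × 14.996 (sell BRL at bid) = INR 8,065,596.13

Net profit: INR 200,596.13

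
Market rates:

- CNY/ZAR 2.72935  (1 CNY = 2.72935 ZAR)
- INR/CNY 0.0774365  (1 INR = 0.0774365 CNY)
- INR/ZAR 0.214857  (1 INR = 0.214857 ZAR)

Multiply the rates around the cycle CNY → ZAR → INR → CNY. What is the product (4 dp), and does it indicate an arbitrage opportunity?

0.9837 (arbitrage exists)

Around CNY → ZAR → INR → CNY: 1 × 2.72935 ÷ 0.214857 × 0.0774365 = 0.983684
Product < 1; profitable direction is CNY → INR → ZAR → CNY.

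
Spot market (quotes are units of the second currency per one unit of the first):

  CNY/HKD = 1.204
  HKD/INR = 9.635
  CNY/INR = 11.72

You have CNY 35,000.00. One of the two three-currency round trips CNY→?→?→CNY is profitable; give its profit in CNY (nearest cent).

Profitable loop is CNY → INR → HKD → CNY:
CNY 35,000.00 × 11.72 = INR 410,200.00
INR 410,200.00 ÷ 9.635 = HKD 42,573.95
HKD 42,573.95 ÷ 1.204 = CNY 35,360.42
Profit = CNY 35,360.42 − CNY 35,000.00

Profit: CNY 360.42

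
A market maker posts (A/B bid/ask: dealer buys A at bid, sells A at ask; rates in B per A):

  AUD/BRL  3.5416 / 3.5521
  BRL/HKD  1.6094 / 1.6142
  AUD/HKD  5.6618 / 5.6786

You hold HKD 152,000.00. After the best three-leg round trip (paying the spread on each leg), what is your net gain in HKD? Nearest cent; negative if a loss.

Net profit: HKD 568.83

Best loop HKD → AUD → BRL → HKD:
HKD 152,000.00 ÷ 5.6786 (buy AUD at ask) = AUD 26,767.16
AUD 26,767.16 × 3.5416 (sell AUD at bid) = BRL 94,798.58
BRL 94,798.58 × 1.6094 (sell BRL at bid) = HKD 152,568.83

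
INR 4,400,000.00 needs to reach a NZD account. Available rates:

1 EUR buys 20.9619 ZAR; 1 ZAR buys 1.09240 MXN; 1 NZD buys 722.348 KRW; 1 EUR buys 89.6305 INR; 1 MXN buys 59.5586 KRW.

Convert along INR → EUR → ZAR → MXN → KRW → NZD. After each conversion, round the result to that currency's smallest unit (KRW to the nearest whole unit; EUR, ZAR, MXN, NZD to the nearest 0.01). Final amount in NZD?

NZD 92,684.51

INR 4,400,000.00 ÷ 89.6305 = EUR 49,090.43
EUR 49,090.43 × 20.9619 = ZAR 1,029,028.68
ZAR 1,029,028.68 × 1.09240 = MXN 1,124,110.93
MXN 1,124,110.93 × 59.5586 = KRW 66,950,473
KRW 66,950,473 ÷ 722.348 = NZD 92,684.51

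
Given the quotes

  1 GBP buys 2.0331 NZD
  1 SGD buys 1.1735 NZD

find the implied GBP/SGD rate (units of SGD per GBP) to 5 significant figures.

GBP/SGD = 1.7325

1 GBP × 2.0331 = 2.0331 NZD
2.0331 NZD ÷ 1.1735 = 1.73251 SGD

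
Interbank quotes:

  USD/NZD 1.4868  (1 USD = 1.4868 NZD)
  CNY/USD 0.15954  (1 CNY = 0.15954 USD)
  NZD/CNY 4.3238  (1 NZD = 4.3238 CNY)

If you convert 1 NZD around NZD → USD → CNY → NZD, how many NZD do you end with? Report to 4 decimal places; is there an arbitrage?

Around NZD → USD → CNY → NZD: 1 ÷ 1.4868 ÷ 0.15954 ÷ 4.3238 = 0.975017
Product < 1; profitable direction is NZD → CNY → USD → NZD.

0.9750 (arbitrage exists)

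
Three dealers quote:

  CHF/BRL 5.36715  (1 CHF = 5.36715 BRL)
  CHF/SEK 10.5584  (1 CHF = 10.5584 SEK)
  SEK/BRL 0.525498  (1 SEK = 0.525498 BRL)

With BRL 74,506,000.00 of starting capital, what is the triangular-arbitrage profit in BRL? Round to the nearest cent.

Profit: BRL 2,516,337.31

Profitable loop is BRL → CHF → SEK → BRL:
BRL 74,506,000.00 ÷ 5.36715 = CHF 13,881,855.36
CHF 13,881,855.36 × 10.5584 = SEK 146,570,181.64
SEK 146,570,181.64 × 0.525498 = BRL 77,022,337.31
Profit = BRL 77,022,337.31 − BRL 74,506,000.00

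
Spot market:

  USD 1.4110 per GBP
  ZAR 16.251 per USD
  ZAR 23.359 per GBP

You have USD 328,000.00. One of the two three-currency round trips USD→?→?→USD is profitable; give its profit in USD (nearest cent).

Profit: USD 6,134.24

Profitable loop is USD → GBP → ZAR → USD:
USD 328,000.00 ÷ 1.4110 = GBP 232,459.25
GBP 232,459.25 × 23.359 = ZAR 5,430,015.59
ZAR 5,430,015.59 ÷ 16.251 = USD 334,134.24
Profit = USD 334,134.24 − USD 328,000.00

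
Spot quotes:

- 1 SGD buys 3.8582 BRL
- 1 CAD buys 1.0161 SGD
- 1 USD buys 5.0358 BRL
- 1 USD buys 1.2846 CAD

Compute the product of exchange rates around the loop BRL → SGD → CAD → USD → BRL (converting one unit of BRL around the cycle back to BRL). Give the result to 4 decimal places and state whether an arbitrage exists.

Around BRL → SGD → CAD → USD → BRL: 1 ÷ 3.8582 ÷ 1.0161 ÷ 1.2846 × 5.0358 = 0.999952
Product ≈ 1 (deviation 0.005%, within rounding noise).

1.0000 (no arbitrage)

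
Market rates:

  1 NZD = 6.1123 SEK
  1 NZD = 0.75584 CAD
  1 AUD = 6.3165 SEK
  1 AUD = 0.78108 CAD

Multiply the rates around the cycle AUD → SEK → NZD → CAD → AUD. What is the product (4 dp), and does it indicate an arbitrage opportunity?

Around AUD → SEK → NZD → CAD → AUD: 1 × 6.3165 ÷ 6.1123 × 0.75584 ÷ 0.78108 = 1.000014
Product ≈ 1 (deviation 0.001%, within rounding noise).

1.0000 (no arbitrage)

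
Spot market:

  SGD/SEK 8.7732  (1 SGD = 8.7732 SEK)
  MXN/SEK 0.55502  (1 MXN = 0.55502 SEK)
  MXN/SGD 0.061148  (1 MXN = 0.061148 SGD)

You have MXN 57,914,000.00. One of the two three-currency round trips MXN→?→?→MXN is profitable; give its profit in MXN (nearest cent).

Profitable loop is MXN → SEK → SGD → MXN:
MXN 57,914,000.00 × 0.55502 = SEK 32,143,428.28
SEK 32,143,428.28 ÷ 8.7732 = SGD 3,663,820.30
SGD 3,663,820.30 ÷ 0.061148 = MXN 59,917,254.90
Profit = MXN 59,917,254.90 − MXN 57,914,000.00

Profit: MXN 2,003,254.90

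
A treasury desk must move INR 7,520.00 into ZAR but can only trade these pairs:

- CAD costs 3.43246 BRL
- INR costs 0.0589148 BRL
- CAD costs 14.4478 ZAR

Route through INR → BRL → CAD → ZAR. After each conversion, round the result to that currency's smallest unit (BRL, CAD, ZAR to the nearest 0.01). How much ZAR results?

ZAR 1,864.78

INR 7,520.00 × 0.0589148 = BRL 443.04
BRL 443.04 ÷ 3.43246 = CAD 129.07
CAD 129.07 × 14.4478 = ZAR 1,864.78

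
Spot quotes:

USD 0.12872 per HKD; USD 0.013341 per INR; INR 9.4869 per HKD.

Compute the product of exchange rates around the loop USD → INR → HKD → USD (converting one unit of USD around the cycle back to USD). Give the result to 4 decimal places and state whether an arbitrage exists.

1.0170 (arbitrage exists)

Around USD → INR → HKD → USD: 1 ÷ 0.013341 ÷ 9.4869 × 0.12872 = 1.017029
Product > 1; profitable direction is USD → INR → HKD → USD.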